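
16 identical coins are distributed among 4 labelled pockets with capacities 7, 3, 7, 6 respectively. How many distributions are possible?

99

By stars and bars, unrestricted non-negative solutions to x_1+…+x_4 = 16 number C(16+3,3) = 969.
Subtract solutions that violate a single cap (substitute x_i' = x_i − (cap_i+1)): x_1 ≥ 8 gives C(11,3) = 165; x_2 ≥ 4 gives C(15,3) = 455; x_3 ≥ 8 gives C(11,3) = 165; x_4 ≥ 7 gives C(12,3) = 220. Together 1005.
Add back pairs where two caps are both exceeded: 35 + 1 + 4 + 35 + 56 + 4 = 135.
By inclusion–exclusion the count is 969 − 1005 + 135 = 99.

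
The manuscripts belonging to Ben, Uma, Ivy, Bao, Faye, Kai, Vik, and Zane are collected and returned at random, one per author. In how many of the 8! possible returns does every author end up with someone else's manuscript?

Let Aᵢ be the assignments in which author i gets their own manuscript. We want the size of the complement of A₁∪…∪A_8.
By inclusion–exclusion this is Σ_{j=0}^{8} (−1)^j C(8,j)·(8−j)!.
Computing: 40320 − 40320 + 20160 − 6720 + 1680 − 336 + 56 − 8 + 1 = 14833.

14833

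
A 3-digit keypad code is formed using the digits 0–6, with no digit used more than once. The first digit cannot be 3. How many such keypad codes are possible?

The first digit has 7−1 = 6 choices (anything except 3).
The remaining 2 digits are filled from the other 6 symbols without repetition: 6 × 5 = 30.
Total: 6 × 30 = 180.

180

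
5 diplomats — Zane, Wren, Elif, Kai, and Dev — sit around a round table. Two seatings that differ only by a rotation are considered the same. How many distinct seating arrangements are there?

24

Seat Zane anywhere (absorbing the rotational symmetry), then permute the other 4: (4)! = 24.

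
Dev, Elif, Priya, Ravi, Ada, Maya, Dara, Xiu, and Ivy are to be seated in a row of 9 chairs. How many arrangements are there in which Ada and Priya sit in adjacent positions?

Glue Ada and Priya into one block (2 internal orders), leaving 8 units to arrange in a row.
That gives 2 × 8! = 2 × 40320 = 80640.

80640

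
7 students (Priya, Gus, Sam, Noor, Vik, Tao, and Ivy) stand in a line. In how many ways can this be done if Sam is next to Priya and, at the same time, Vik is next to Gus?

480

Treat {Sam,Priya} as one block (2 orders) and {Vik,Gus} as another (2 orders).
That leaves 5 units to arrange: 2 × 2 × 5! = 4 × 120 = 480.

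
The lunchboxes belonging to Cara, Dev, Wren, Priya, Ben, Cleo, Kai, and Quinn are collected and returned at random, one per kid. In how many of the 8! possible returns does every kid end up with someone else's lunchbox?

14833

Count assignments avoiding every fixed point. For any j of the 8 kids fixed to their own lunchbox, the other 8−j can be arranged in (8−j)! ways.
By inclusion–exclusion this is Σ_{j=0}^{8} (−1)^j C(8,j)·(8−j)!.
Computing: 40320 − 40320 + 20160 − 6720 + 1680 − 336 + 56 − 8 + 1 = 14833.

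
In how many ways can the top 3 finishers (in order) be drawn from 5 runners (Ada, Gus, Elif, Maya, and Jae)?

This is an ordered selection of 3 from 5: P(5,3).
That gives 5 × 4 × 3 = 60.

60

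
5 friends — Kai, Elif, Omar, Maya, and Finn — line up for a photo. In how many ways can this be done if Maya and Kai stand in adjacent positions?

48

Glue Maya and Kai into one block (2 internal orders), leaving 4 units to arrange in a row.
That gives 2 × 4! = 2 × 24 = 48.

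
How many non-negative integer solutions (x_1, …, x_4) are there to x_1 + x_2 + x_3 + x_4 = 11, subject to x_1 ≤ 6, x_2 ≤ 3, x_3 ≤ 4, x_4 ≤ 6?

By stars and bars, unrestricted non-negative solutions to x_1+…+x_4 = 11 number C(11+3,3) = 364.
Subtract solutions that violate a single cap (substitute x_i' = x_i − (cap_i+1)): x_1 ≥ 7 gives C(7,3) = 35; x_2 ≥ 4 gives C(10,3) = 120; x_3 ≥ 5 gives C(9,3) = 84; x_4 ≥ 7 gives C(7,3) = 35. Together 274.
Add back pairs where two caps are both exceeded: 1 + 0 + 0 + 10 + 1 + 0 = 12.
By inclusion–exclusion the count is 364 − 274 + 12 = 102.

102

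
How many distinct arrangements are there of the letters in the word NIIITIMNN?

Letter multiplicities in NIIITIMNN: I×4, M×1, N×3, T×1.
So there are 9! / (4!·3!) = 2520 distinguishable arrangements.

2520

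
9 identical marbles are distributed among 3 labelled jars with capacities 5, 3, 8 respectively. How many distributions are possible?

23

By stars and bars, unrestricted non-negative solutions to x_1+…+x_3 = 9 number C(9+2,2) = 55.
Subtract solutions that violate a single cap (substitute x_i' = x_i − (cap_i+1)): x_1 ≥ 6 gives C(5,2) = 10; x_2 ≥ 4 gives C(7,2) = 21; x_3 ≥ 9 gives C(2,2) = 1. Together 32.
No two caps can be exceeded simultaneously, so the pair terms are all 0.
By inclusion–exclusion the count is 55 − 32 + 0 = 23.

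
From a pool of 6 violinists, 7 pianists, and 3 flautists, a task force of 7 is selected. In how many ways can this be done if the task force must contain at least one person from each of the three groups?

9569

Total 7-person selections from all 16: C(16,7) = 11440.
Subtract selections that omit an entire group: no violinists → C(10,7) = 120; no pianists → C(9,7) = 36; no flautists → C(13,7) = 1716.
Add back selections omitting two groups (i.e. drawn from a single group): C(6,7) + C(7,7) + C(3,7) = 1.
By inclusion–exclusion: 11440 − 1872 + 1 = 9569.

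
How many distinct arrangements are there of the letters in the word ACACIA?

60

Letter multiplicities in ACACIA: A×3, C×2, I×1.
Dividing 6! = 720 by 3!·2! = 12 for the repeated letters gives 60.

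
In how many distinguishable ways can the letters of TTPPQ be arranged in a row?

Letter multiplicities in TTPPQ: P×2, Q×1, T×2.
The number of distinct arrangements is 5!/(2!·2!) = 120/4 = 30.

30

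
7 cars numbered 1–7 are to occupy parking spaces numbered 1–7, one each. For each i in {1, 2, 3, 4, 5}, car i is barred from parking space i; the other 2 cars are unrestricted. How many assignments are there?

2428

Let Aᵢ (for 1 ≤ i ≤ 5) be the placements that put car i in its forbidden parking space. Any j of these fix j positions, leaving (7−j)! ways to fill the rest, and there are C(5,j) ways to pick which j.
By inclusion–exclusion, the number of valid placements is Σ_{j=0}^{5} (−1)^j C(5,j)·(7−j)!.
Computing: 5040 − 3600 + 1200 − 240 + 30 − 2 = 2428.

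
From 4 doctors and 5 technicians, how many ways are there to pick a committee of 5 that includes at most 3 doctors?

Split by how many doctors are chosen (0 through 3).
Sum: C(4,0)·C(5,5) + C(4,1)·C(5,4) + C(4,2)·C(5,3) + C(4,3)·C(5,2) = 1 + 20 + 60 + 40 = 121.

121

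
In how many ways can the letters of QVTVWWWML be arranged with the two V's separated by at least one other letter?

23520

Total arrangements of QVTVWWWML: 9!/(3!·2!) = 30240.
Arrangements with the V's together: treat VV as one letter, giving (8)!/(3!) = 6720.
Hence 30240 − 6720 = 23520.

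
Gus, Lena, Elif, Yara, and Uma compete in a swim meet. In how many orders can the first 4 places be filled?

120

There are 5 choices for 1st place, 4 for 2nd, and so on down to 2 for position 4.
That gives 5 × 4 × 3 × 2 = 120.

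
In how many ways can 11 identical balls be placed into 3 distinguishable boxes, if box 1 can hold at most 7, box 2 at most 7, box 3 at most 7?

48

Without the upper bounds there are C(13,2) = 78 ways to split 11 among 3 boxes.
Subtract solutions that violate a single cap (substitute x_i' = x_i − (cap_i+1)): x_1 ≥ 8 gives C(5,2) = 10; x_2 ≥ 8 gives C(5,2) = 10; x_3 ≥ 8 gives C(5,2) = 10. Together 30.
No two caps can be exceeded simultaneously, so the pair terms are all 0.
By inclusion–exclusion the count is 78 − 30 + 0 = 48.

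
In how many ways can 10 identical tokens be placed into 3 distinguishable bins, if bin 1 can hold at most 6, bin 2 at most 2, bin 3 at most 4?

Ignoring the caps, the number of non-negative solutions to x_1+…+x_3 = 10 is C(12,2) = 66.
Subtract solutions that violate a single cap (substitute x_i' = x_i − (cap_i+1)): x_1 ≥ 7 gives C(5,2) = 10; x_2 ≥ 3 gives C(9,2) = 36; x_3 ≥ 5 gives C(7,2) = 21. Together 67.
Add back pairs where two caps are both exceeded: 1 + 0 + 6 = 7.
By inclusion–exclusion the count is 66 − 67 + 7 = 6.

6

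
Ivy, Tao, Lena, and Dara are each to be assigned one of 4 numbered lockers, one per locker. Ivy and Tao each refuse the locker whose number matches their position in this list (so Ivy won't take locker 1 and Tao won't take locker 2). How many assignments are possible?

14

Let Aᵢ (for i ∈ {1, 2}) be the placements that put person i in their forbidden locker. Any j of these fix j positions, leaving (4−j)! ways to fill the rest, and there are C(2,j) ways to pick which j.
By inclusion–exclusion, the number of valid placements is Σ_{j=0}^{2} (−1)^j C(2,j)·(4−j)!.
Computing: 24 − 12 + 2 = 14.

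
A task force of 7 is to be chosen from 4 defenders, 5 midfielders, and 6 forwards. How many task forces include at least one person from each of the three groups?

5949

With no constraint there are C(15,7) = 6435 possible selections.
Selections missing a whole group: no defenders → C(11,7) = 330; no midfielders → C(10,7) = 120; no forwards → C(9,7) = 36.
Add back selections omitting two groups (i.e. drawn from a single group): C(4,7) + C(5,7) + C(6,7) = 0.
By inclusion–exclusion: 6435 − 486 + 0 = 5949.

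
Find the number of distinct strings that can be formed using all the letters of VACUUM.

360

VACUUM has 6 letters with U appearing twice.
Dividing 6! = 720 by 2! = 2 for the repeated letters gives 360.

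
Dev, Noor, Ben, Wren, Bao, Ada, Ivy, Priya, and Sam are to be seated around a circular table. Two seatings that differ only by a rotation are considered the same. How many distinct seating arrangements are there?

Around a circle, 9 distinct people have 9!/9 = (8)! = 40320 rotationally distinct seatings.

40320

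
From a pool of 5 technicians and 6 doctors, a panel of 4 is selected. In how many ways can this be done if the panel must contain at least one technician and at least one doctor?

Unrestricted: C(11,4) = 330 ways to pick any 4 of the 11.
Subtract selections that omit an entire group: no technicians → C(6,4) = 15; no doctors → C(5,4) = 5.
Both groups omitted at once is impossible, so 330 − 20 = 310.

310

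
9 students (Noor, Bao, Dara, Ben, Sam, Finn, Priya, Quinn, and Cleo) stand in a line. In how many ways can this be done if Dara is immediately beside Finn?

80640

Treat {Dara, Finn} as a single unit. There are 8 units to order, and the pair itself can be ordered 2 ways.
That gives 2 × 8! = 2 × 40320 = 80640.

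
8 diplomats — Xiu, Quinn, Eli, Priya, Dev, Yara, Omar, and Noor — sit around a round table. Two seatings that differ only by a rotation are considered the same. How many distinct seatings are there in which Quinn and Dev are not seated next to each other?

3600

Without the restriction there are (7)! = 5040 seatings.
Those with Quinn next to Dev: fuse the pair into one unit and seat 7 units around a circle — 2·(6)! = 1440.
Subtracting, 5040 − 1440 = 3600.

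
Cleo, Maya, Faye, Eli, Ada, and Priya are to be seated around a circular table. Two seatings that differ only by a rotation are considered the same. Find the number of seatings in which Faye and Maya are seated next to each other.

48

Glue Faye and Maya into a block (2 internal orders). Seating 5 units around a circle gives (4)! arrangements.
So 2 × (4)! = 2 × 24 = 48.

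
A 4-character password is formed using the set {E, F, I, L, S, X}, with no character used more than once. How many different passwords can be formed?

360

With no repetition, fill the 4 characters in order: 6 choices, then 5, down to 3.
6 × 5 × 4 × 3 = 360.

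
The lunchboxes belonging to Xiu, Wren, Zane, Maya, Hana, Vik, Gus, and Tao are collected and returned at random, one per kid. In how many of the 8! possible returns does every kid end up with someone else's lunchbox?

Let Aᵢ be the assignments in which kid i gets their own lunchbox. We want the size of the complement of A₁∪…∪A_8.
By inclusion–exclusion this is Σ_{j=0}^{8} (−1)^j C(8,j)·(8−j)!.
Computing: 40320 − 40320 + 20160 − 6720 + 1680 − 336 + 56 − 8 + 1 = 14833.

14833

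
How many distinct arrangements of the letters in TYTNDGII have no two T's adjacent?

7560

Total arrangements of TYTNDGII: 8!/(2!·2!) = 10080.
Arrangements with the T's together: treat TT as one letter, giving (7)!/(2!) = 2520.
Subtracting, 10080 − 2520 = 7560 arrangements keep the T's apart.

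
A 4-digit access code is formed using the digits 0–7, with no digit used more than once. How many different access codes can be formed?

This is a permutation of 4 out of 8: P(8,4) = 8!/4!.
8 × 7 × 6 × 5 = 1680.

1680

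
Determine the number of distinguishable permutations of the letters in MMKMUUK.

The 7 letters of MMKMUUK have repeats: K appearing twice, M appearing 3 times, and U appearing twice.
The number of distinct arrangements is 7!/(3!·2!·2!) = 5040/24 = 210.

210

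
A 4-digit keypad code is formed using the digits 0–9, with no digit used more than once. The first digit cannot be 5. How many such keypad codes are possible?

4536

The first digit has 10−1 = 9 choices (anything except 5).
The remaining 3 digits are filled from the other 9 symbols without repetition: 9 × 8 × 7 = 504.
Total: 9 × 504 = 4536.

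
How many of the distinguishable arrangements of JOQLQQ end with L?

Fix L in the last position and arrange the remaining 5 letters.
Those 5 letters have Q appearing 3 times, giving (5)!/(3!) = 20.

20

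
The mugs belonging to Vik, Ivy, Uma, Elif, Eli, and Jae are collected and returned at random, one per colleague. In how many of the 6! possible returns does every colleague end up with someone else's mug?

Count assignments avoiding every fixed point. For any j of the 6 colleagues fixed to their own mug, the other 6−j can be arranged in (6−j)! ways.
By inclusion–exclusion this is Σ_{j=0}^{6} (−1)^j C(6,j)·(6−j)!.
Computing: 720 − 720 + 360 − 120 + 30 − 6 + 1 = 265.

265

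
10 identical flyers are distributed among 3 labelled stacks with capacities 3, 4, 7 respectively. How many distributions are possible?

14

By stars and bars, unrestricted non-negative solutions to x_1+…+x_3 = 10 number C(10+2,2) = 66.
Subtract solutions that violate a single cap (substitute x_i' = x_i − (cap_i+1)): x_1 ≥ 4 gives C(8,2) = 28; x_2 ≥ 5 gives C(7,2) = 21; x_3 ≥ 8 gives C(4,2) = 6. Together 55.
Add back pairs where two caps are both exceeded: 3 + 0 + 0 = 3.
By inclusion–exclusion the count is 66 − 55 + 3 = 14.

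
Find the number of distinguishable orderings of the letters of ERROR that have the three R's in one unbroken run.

6

Treat the 3 copies of R as a single block. The multiset to arrange is then {RRR, E, O}, 3 items in all.
All 3 items are distinct, so there are (3)! = 6 arrangements.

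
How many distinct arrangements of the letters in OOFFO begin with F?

Fix F in the first position and arrange the remaining 4 letters.
Those 4 letters have O appearing 3 times, giving (4)!/(3!) = 4.

4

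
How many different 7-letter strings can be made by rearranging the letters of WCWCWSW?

WCWCWSW has 7 letters with C appearing twice and W appearing 4 times.
Dividing 7! = 5040 by 4!·2! = 48 for the repeated letters gives 105.

105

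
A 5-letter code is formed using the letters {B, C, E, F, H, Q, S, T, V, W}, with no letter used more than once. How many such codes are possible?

30240

Choose and order 5 of the 10 symbols: the first letter has 10 options, the next 9, and so on down to 6.
That product is 10 × 9 × 8 × 7 × 6 = 30240.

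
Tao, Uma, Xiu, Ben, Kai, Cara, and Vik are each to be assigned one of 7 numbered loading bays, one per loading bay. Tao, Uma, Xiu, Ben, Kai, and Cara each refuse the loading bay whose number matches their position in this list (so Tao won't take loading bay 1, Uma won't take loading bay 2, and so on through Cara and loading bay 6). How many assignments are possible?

2119

Let Aᵢ (for 1 ≤ i ≤ 6) be the placements that put person i in their forbidden loading bay. Any j of these fix j positions, leaving (7−j)! ways to fill the rest, and there are C(6,j) ways to pick which j.
By inclusion–exclusion, the number of valid placements is Σ_{j=0}^{6} (−1)^j C(6,j)·(7−j)!.
Computing: 5040 − 4320 + 1800 − 480 + 90 − 12 + 1 = 2119.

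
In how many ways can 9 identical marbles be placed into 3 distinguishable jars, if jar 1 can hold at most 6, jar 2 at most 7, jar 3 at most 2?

Without the upper bounds there are C(11,2) = 55 ways to split 9 among 3 jars.
Subtract solutions that violate a single cap (substitute x_i' = x_i − (cap_i+1)): x_1 ≥ 7 gives C(4,2) = 6; x_2 ≥ 8 gives C(3,2) = 3; x_3 ≥ 3 gives C(8,2) = 28. Together 37.
No two caps can be exceeded simultaneously, so the pair terms are all 0.
By inclusion–exclusion the count is 55 − 37 + 0 = 18.

18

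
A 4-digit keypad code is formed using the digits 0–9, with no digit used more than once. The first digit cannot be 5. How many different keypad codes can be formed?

The first digit has 10−1 = 9 choices (anything except 5).
The remaining 3 digits are filled from the other 9 symbols without repetition: 9 × 8 × 7 = 504.
Total: 9 × 504 = 4536.

4536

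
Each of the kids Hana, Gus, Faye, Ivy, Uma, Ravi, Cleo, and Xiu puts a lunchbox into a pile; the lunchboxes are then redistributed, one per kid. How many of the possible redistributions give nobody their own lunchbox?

This is the derangement count D_8: permutations of 8 items with no fixed point.
By inclusion–exclusion this is Σ_{j=0}^{8} (−1)^j C(8,j)·(8−j)!.
Computing: 40320 − 40320 + 20160 − 6720 + 1680 − 336 + 56 − 8 + 1 = 14833.

14833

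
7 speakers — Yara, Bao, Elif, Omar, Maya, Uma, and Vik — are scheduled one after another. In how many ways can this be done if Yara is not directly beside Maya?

3600

Of the 7! = 5040 arrangements, those with Yara and Maya adjacent number 2 × 6! = 1440 (treat the pair as a block with 2 internal orders).
So 5040 − 1440 = 3600 arrangements keep them apart.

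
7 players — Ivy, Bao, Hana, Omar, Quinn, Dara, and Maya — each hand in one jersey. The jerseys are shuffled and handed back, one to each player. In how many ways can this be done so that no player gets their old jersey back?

Count assignments avoiding every fixed point. For any j of the 7 players fixed to their old jersey, the other 7−j can be arranged in (7−j)! ways.
By inclusion–exclusion this is Σ_{j=0}^{7} (−1)^j C(7,j)·(7−j)!.
Computing: 5040 − 5040 + 2520 − 840 + 210 − 42 + 7 − 1 = 1854.

1854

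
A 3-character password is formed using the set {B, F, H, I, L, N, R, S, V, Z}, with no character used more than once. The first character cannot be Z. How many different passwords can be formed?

648

The first character has 10−1 = 9 choices (anything except Z).
The remaining 2 characters are filled from the other 9 symbols without repetition: 9 × 8 = 72.
Total: 9 × 72 = 648.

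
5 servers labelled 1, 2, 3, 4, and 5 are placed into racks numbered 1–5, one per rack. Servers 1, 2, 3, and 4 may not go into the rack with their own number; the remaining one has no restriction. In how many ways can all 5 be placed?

53

Let Aᵢ (for 1 ≤ i ≤ 4) be the placements that put server i in its forbidden rack. Any j of these fix j positions, leaving (5−j)! ways to fill the rest, and there are C(4,j) ways to pick which j.
By inclusion–exclusion, the number of valid placements is Σ_{j=0}^{4} (−1)^j C(4,j)·(5−j)!.
Computing: 120 − 96 + 36 − 8 + 1 = 53.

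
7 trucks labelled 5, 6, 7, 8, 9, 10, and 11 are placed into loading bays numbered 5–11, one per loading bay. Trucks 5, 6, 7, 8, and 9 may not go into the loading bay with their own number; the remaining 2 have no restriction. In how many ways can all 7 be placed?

Let Aᵢ (for 5 ≤ i ≤ 9) be the placements that put truck i in its forbidden loading bay. Any j of these fix j positions, leaving (7−j)! ways to fill the rest, and there are C(5,j) ways to pick which j.
By inclusion–exclusion, the number of valid placements is Σ_{j=0}^{5} (−1)^j C(5,j)·(7−j)!.
Computing: 5040 − 3600 + 1200 − 240 + 30 − 2 = 2428.

2428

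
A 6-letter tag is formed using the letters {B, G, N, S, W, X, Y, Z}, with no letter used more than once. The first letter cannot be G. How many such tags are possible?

17640

The first letter has 8−1 = 7 choices (anything except G).
The remaining 5 letters are filled from the other 7 symbols without repetition: 7 × 6 × 5 × 4 × 3 = 2520.
Total: 7 × 2520 = 17640.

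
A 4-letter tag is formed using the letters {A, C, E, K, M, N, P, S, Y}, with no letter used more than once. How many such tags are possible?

3024

This is a permutation of 4 out of 9: P(9,4) = 9!/5!.
That product is 9 × 8 × 7 × 6 = 3024.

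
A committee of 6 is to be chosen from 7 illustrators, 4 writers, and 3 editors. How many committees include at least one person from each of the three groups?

2331

Total 6-person selections from all 14: C(14,6) = 3003.
Subtract selections that omit an entire group: no illustrators → C(7,6) = 7; no writers → C(10,6) = 210; no editors → C(11,6) = 462.
Add back selections omitting two groups (i.e. drawn from a single group): C(7,6) + C(4,6) + C(3,6) = 7.
By inclusion–exclusion: 3003 − 679 + 7 = 2331.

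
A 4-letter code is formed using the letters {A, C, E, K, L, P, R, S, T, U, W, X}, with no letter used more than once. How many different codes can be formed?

This is a permutation of 4 out of 12: P(12,4) = 12!/8!.
12 × 11 × 10 × 9 = 11880.

11880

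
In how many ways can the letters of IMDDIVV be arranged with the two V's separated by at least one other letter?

450

Total arrangements of IMDDIVV: 7!/(2!·2!·2!) = 630.
Arrangements with the V's together: treat VV as one letter, giving (6)!/(2!·2!) = 180.
Subtracting, 630 − 180 = 450 arrangements keep the V's apart.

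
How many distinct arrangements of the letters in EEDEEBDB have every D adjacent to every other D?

Treat the 2 copies of D as a single block. The multiset to arrange is then {DD, B, B, E, E, E, E}, 7 items in all.
That gives (7)!/(4!·2!) = 105 arrangements.

105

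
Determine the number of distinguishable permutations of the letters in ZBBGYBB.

The 7 letters of ZBBGYBB have repeats: B appearing 4 times.
So there are 7! / (4!) = 210 distinguishable arrangements.

210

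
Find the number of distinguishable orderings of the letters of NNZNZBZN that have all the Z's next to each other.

Treat the 3 copies of Z as a single block. The multiset to arrange is then {ZZZ, B, N, N, N, N}, 6 items in all.
That gives (6)!/(4!) = 30 arrangements.

30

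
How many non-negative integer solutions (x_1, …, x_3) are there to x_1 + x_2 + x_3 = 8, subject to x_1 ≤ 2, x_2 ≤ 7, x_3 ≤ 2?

8

Without the upper bounds there are C(10,2) = 45 ways to split 8 among 3 variables.
Subtract solutions that violate a single cap (substitute x_i' = x_i − (cap_i+1)): x_1 ≥ 3 gives C(7,2) = 21; x_2 ≥ 8 gives C(2,2) = 1; x_3 ≥ 3 gives C(7,2) = 21. Together 43.
Add back pairs where two caps are both exceeded: 0 + 6 + 0 = 6.
By inclusion–exclusion the count is 45 − 43 + 6 = 8.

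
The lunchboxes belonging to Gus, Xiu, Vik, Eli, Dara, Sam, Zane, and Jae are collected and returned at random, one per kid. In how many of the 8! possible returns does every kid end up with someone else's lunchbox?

14833

This is the derangement count D_8: permutations of 8 items with no fixed point.
By inclusion–exclusion this is Σ_{j=0}^{8} (−1)^j C(8,j)·(8−j)!.
Computing: 40320 − 40320 + 20160 − 6720 + 1680 − 336 + 56 − 8 + 1 = 14833.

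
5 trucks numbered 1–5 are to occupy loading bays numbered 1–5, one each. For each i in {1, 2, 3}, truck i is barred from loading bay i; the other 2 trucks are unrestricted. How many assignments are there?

64

Let Aᵢ (for i ∈ {1, 2, 3}) be the placements that put truck i in its forbidden loading bay. Any j of these fix j positions, leaving (5−j)! ways to fill the rest, and there are C(3,j) ways to pick which j.
By inclusion–exclusion, the number of valid placements is Σ_{j=0}^{3} (−1)^j C(3,j)·(5−j)!.
Computing: 120 − 72 + 18 − 2 = 64.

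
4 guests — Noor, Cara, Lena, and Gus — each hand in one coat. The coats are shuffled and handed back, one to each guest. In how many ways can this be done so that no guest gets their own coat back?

9

Count assignments avoiding every fixed point. For any j of the 4 guests fixed to their own coat, the other 4−j can be arranged in (4−j)! ways.
By inclusion–exclusion this is Σ_{j=0}^{4} (−1)^j C(4,j)·(4−j)!.
Computing: 24 − 24 + 12 − 4 + 1 = 9.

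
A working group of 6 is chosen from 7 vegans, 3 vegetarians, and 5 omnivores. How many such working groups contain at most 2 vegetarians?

4785

Split by how many vegetarians are chosen (0 through 2).
Sum: C(3,0)·C(12,6) + C(3,1)·C(12,5) + C(3,2)·C(12,4) = 924 + 2376 + 1485 = 4785.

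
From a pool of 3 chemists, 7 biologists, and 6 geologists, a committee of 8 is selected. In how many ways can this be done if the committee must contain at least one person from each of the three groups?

11529

Unrestricted: C(16,8) = 12870 ways to pick any 8 of the 16.
Subtract selections that omit an entire group: no chemists → C(13,8) = 1287; no biologists → C(9,8) = 9; no geologists → C(10,8) = 45.
Add back selections omitting two groups (i.e. drawn from a single group): C(3,8) + C(7,8) + C(6,8) = 0.
By inclusion–exclusion: 12870 − 1341 + 0 = 11529.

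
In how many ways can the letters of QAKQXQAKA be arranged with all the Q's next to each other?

Treat the 3 copies of Q as a single block. The multiset to arrange is then {QQQ, A, A, A, K, K, X}, 7 items in all.
That gives (7)!/(3!·2!) = 420 arrangements.

420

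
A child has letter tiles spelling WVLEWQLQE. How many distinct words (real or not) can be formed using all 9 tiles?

22680

Letter multiplicities in WVLEWQLQE: E×2, L×2, Q×2, V×1, W×2.
Dividing 9! = 362880 by 2!·2!·2!·2! = 16 for the repeated letters gives 22680.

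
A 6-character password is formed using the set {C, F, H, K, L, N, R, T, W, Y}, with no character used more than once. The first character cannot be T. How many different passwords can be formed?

The first character has 10−1 = 9 choices (anything except T).
The remaining 5 characters are filled from the other 9 symbols without repetition: 9 × 8 × 7 × 6 × 5 = 15120.
Total: 9 × 15120 = 136080.

136080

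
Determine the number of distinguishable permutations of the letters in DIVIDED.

Letter multiplicities in DIVIDED: D×3, E×1, I×2, V×1.
Dividing 7! = 5040 by 3!·2! = 12 for the repeated letters gives 420.

420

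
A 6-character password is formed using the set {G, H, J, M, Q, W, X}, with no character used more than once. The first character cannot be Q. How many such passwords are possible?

4320

The first character has 7−1 = 6 choices (anything except Q).
The remaining 5 characters are filled from the other 6 symbols without repetition: 6 × 5 × 4 × 3 × 2 = 720.
Total: 6 × 720 = 4320.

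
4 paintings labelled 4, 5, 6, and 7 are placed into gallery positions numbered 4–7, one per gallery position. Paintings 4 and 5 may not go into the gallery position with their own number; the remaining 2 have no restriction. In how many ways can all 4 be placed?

Let Aᵢ (for i ∈ {4, 5}) be the placements that put painting i in its forbidden gallery position. Any j of these fix j positions, leaving (4−j)! ways to fill the rest, and there are C(2,j) ways to pick which j.
By inclusion–exclusion, the number of valid placements is Σ_{j=0}^{2} (−1)^j C(2,j)·(4−j)!.
Computing: 24 − 12 + 2 = 14.

14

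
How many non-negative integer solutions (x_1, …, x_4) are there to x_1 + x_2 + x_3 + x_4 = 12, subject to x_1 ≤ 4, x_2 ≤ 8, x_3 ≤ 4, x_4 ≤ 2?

Without the upper bounds there are C(15,3) = 455 ways to split 12 among 4 variables.
Subtract solutions that violate a single cap (substitute x_i' = x_i − (cap_i+1)): x_1 ≥ 5 gives C(10,3) = 120; x_2 ≥ 9 gives C(6,3) = 20; x_3 ≥ 5 gives C(10,3) = 120; x_4 ≥ 3 gives C(12,3) = 220. Together 480.
Add back pairs where two caps are both exceeded: 0 + 10 + 35 + 0 + 1 + 35 = 81.
By inclusion–exclusion the count is 455 − 480 + 81 = 56.

56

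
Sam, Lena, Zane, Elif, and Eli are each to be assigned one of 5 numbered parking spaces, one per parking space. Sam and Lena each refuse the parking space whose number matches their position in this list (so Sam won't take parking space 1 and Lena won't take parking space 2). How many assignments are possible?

Let Aᵢ (for i ∈ {1, 2}) be the placements that put person i in their forbidden parking space. Any j of these fix j positions, leaving (5−j)! ways to fill the rest, and there are C(2,j) ways to pick which j.
By inclusion–exclusion, the number of valid placements is Σ_{j=0}^{2} (−1)^j C(2,j)·(5−j)!.
Computing: 120 − 48 + 6 = 78.

78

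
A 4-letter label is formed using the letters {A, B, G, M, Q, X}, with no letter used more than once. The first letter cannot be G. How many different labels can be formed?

The first letter has 6−1 = 5 choices (anything except G).
The remaining 3 letters are filled from the other 5 symbols without repetition: 5 × 4 × 3 = 60.
Total: 5 × 60 = 300.

300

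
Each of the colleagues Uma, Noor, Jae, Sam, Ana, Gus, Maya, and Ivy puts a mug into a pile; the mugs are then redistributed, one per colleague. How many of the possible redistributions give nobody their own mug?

14833

Count assignments avoiding every fixed point. For any j of the 8 colleagues fixed to their own mug, the other 8−j can be arranged in (8−j)! ways.
By inclusion–exclusion this is Σ_{j=0}^{8} (−1)^j C(8,j)·(8−j)!.
Computing: 40320 − 40320 + 20160 − 6720 + 1680 − 336 + 56 − 8 + 1 = 14833.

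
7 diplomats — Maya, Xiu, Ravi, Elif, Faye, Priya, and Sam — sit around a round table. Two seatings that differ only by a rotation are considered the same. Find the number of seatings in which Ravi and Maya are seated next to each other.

Glue Ravi and Maya into a block (2 internal orders). Seating 6 units around a circle gives (5)! arrangements.
So 2 × (5)! = 2 × 120 = 240.

240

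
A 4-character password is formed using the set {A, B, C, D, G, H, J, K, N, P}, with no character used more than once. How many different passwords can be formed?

5040

This is a permutation of 4 out of 10: P(10,4) = 10!/6!.
That product is 10 × 9 × 8 × 7 = 5040.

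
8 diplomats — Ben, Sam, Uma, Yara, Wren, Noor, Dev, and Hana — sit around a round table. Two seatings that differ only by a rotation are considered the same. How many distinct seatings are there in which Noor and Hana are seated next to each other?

1440

Treat {Noor, Hana} as one unit (2 internal orders) and seat the resulting 7 units around the table: (6)! circular arrangements.
So 2 × (6)! = 2 × 720 = 1440.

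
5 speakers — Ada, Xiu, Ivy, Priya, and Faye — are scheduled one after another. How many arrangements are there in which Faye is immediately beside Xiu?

48

Treat {Faye, Xiu} as a single unit. There are 4 units to order, and the pair itself can be ordered 2 ways.
So the count is 2·(4)! = 48.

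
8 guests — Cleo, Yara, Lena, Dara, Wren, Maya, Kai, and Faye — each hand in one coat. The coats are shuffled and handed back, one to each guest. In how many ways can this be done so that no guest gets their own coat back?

14833

This is the derangement count D_8: permutations of 8 items with no fixed point.
By inclusion–exclusion this is Σ_{j=0}^{8} (−1)^j C(8,j)·(8−j)!.
Computing: 40320 − 40320 + 20160 − 6720 + 1680 − 336 + 56 − 8 + 1 = 14833.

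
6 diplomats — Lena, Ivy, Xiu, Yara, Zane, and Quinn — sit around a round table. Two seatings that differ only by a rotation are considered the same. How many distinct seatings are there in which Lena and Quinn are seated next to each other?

Treat {Lena, Quinn} as one unit (2 internal orders) and seat the resulting 5 units around the table: (4)! circular arrangements.
So 2 × (4)! = 2 × 24 = 48.

48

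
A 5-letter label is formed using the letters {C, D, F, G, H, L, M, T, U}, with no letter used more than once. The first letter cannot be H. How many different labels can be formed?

13440

The first letter has 9−1 = 8 choices (anything except H).
The remaining 4 letters are filled from the other 8 symbols without repetition: 8 × 7 × 6 × 5 = 1680.
Total: 8 × 1680 = 13440.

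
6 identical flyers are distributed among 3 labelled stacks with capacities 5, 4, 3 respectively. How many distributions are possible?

By stars and bars, unrestricted non-negative solutions to x_1+…+x_3 = 6 number C(6+2,2) = 28.
Subtract solutions that violate a single cap (substitute x_i' = x_i − (cap_i+1)): x_1 ≥ 6 gives C(2,2) = 1; x_2 ≥ 5 gives C(3,2) = 3; x_3 ≥ 4 gives C(4,2) = 6. Together 10.
No two caps can be exceeded simultaneously, so the pair terms are all 0.
By inclusion–exclusion the count is 28 − 10 + 0 = 18.

18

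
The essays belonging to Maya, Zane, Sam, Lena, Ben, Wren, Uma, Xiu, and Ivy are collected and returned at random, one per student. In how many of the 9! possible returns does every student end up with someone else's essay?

133496

Count assignments avoiding every fixed point. For any j of the 9 students fixed to their own essay, the other 9−j can be arranged in (9−j)! ways.
By inclusion–exclusion this is Σ_{j=0}^{9} (−1)^j C(9,j)·(9−j)!.
Computing: 362880 − 362880 + 181440 − 60480 + 15120 − 3024 + 504 − 72 + 9 − 1 = 133496.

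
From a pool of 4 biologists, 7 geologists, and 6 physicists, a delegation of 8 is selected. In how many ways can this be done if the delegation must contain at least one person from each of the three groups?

22813

Total 8-person selections from all 17: C(17,8) = 24310.
Selections missing a whole group: no biologists → C(13,8) = 1287; no geologists → C(10,8) = 45; no physicists → C(11,8) = 165.
Add back selections omitting two groups (i.e. drawn from a single group): C(4,8) + C(7,8) + C(6,8) = 0.
By inclusion–exclusion: 24310 − 1497 + 0 = 22813.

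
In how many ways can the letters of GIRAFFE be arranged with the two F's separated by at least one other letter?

Total arrangements of GIRAFFE: 7!/(2!) = 2520.
If the two F's are adjacent, glue them into one block, leaving 6 items to arrange: (6)! = 720 ways.
Subtracting, 2520 − 720 = 1800 arrangements keep the F's apart.

1800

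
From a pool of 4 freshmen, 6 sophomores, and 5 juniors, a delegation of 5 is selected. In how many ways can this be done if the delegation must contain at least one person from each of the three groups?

2170

Unrestricted: C(15,5) = 3003 ways to pick any 5 of the 15.
Subtract selections that omit an entire group: no freshmen → C(11,5) = 462; no sophomores → C(9,5) = 126; no juniors → C(10,5) = 252.
Add back selections omitting two groups (i.e. drawn from a single group): C(4,5) + C(6,5) + C(5,5) = 7.
By inclusion–exclusion: 3003 − 840 + 7 = 2170.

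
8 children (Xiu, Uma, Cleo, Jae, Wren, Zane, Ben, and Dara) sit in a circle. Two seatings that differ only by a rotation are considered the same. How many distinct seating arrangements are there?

Fix one person's seat to break rotational symmetry; the remaining 7 people can be arranged in (7)! = 5040 ways.

5040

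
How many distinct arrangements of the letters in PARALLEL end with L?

Fix L in the last position and arrange the remaining 7 letters.
Those 7 letters have A appearing twice and L appearing twice, giving (7)!/(2!·2!) = 1260.

1260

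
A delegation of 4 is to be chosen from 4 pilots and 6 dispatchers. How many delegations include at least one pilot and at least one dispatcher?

194

Unrestricted: C(10,4) = 210 ways to pick any 4 of the 10.
Selections missing a whole group: no pilots → C(6,4) = 15; no dispatchers → C(4,4) = 1.
Both groups omitted at once is impossible, so 210 − 16 = 194.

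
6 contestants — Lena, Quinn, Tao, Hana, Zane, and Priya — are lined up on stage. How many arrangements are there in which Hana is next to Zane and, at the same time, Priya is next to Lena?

Treat {Hana,Zane} as one block (2 orders) and {Priya,Lena} as another (2 orders).
That leaves 4 units to arrange: 2 × 2 × 4! = 4 × 24 = 96.

96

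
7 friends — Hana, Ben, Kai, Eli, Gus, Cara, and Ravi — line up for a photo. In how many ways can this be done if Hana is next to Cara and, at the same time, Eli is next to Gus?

480

Treat {Hana,Cara} as one block (2 orders) and {Eli,Gus} as another (2 orders).
That leaves 5 units to arrange: 2 × 2 × 5! = 4 × 120 = 480.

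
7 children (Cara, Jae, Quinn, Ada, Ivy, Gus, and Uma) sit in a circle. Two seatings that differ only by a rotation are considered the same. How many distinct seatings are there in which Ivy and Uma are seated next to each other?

240

Treat {Ivy, Uma} as one unit (2 internal orders) and seat the resulting 6 units around the table: (5)! circular arrangements.
So 2 × (5)! = 2 × 120 = 240.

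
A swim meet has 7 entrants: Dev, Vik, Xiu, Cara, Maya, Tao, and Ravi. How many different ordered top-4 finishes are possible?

840

This is an ordered selection of 4 from 7: P(7,4).
That gives 7 × 6 × 5 × 4 = 840.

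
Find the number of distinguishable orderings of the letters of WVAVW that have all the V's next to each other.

Treat the 2 copies of V as a single block. The multiset to arrange is then {VV, A, W, W}, 4 items in all.
That gives (4)!/(2!) = 12 arrangements.

12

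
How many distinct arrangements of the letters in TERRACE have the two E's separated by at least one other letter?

900

There are 7!/(2!·2!) = 1260 arrangements of TERRACE in total.
Arrangements with the E's together: treat EE as one letter, giving (6)!/(2!) = 360.
Subtracting, 1260 − 360 = 900 arrangements keep the E's apart.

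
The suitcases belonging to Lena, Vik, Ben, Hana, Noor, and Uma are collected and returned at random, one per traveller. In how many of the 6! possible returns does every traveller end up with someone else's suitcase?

Count assignments avoiding every fixed point. For any j of the 6 travellers fixed to their own suitcase, the other 6−j can be arranged in (6−j)! ways.
By inclusion–exclusion this is Σ_{j=0}^{6} (−1)^j C(6,j)·(6−j)!.
Computing: 720 − 720 + 360 − 120 + 30 − 6 + 1 = 265.

265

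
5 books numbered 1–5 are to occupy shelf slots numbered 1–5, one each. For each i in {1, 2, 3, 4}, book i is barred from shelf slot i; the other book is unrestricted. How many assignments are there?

53

Let Aᵢ (for 1 ≤ i ≤ 4) be the placements that put book i in its forbidden shelf slot. Any j of these fix j positions, leaving (5−j)! ways to fill the rest, and there are C(4,j) ways to pick which j.
By inclusion–exclusion, the number of valid placements is Σ_{j=0}^{4} (−1)^j C(4,j)·(5−j)!.
Computing: 120 − 96 + 36 − 8 + 1 = 53.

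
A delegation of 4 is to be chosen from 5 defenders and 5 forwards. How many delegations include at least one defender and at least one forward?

200

Total 4-person selections from all 10: C(10,4) = 210.
Selections missing a whole group: no defenders → C(5,4) = 5; no forwards → C(5,4) = 5.
Both groups omitted at once is impossible, so 210 − 10 = 200.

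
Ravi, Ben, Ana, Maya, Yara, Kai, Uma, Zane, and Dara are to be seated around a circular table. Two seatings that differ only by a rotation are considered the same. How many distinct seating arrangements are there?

Fix one person's seat to break rotational symmetry; the remaining 8 people can be arranged in (8)! = 40320 ways.

40320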